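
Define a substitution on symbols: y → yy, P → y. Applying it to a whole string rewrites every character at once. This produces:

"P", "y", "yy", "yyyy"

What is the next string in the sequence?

yyyyyyyy

Expanding yyyy: y→yy, y→yy, y→yy, y→yy. Concatenated: yy yy yy yy.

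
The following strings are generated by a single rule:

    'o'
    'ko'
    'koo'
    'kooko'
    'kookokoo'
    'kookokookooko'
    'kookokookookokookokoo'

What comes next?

Each term (from the third on) is the previous term followed by the one before it: term 3 = ko·o = koo.
So term 8 is kookokookookokookokoo·kookokookooko.

kookokookookokookokookookokookooko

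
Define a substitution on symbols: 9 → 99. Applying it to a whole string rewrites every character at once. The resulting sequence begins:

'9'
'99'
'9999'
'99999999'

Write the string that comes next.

9999999999999999

Expanding 99999999: 9→99, 9→99, 9→99, 9→99, 9→99, 9→99, 9→99, 9→99. Concatenated: 99 99 99 99 99 99 99 99.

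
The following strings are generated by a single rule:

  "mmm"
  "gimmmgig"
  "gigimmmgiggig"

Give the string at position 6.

s(k+1) = gi·s(k)·gig, so each term gains gi as a prefix and gig as a suffix.
From gigimmmgiggig, 3 further steps: gigimmmgiggig → gigigimmmgiggiggig → gigigigimmmgiggiggiggig → (answer).

gigigigigimmmgiggiggiggiggig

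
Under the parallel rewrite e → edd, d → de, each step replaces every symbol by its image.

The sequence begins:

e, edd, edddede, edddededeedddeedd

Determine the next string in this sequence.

edddededeedddeedddeeddedddededeeddedddede

Applying the rule to each of the 17 symbols of edddededeedddeedd gives the pieces edd de de de edd de edd de edd edd de de de edd edd de de, which concatenate to the answer.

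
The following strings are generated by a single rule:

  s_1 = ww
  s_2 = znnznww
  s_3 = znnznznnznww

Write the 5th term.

znnznznnznznnznznnznww

The strings grow by a fixed prefix znnzn each time.
From znnznznnznww, 2 further steps: znnznznnznww → znnznznnznznnznww → (answer).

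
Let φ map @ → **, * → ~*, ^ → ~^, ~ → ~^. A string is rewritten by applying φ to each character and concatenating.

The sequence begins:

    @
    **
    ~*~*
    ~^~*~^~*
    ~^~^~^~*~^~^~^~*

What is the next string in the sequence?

Applying the rule to each of the 16 symbols of ~^~^~^~*~^~^~^~* gives the pieces ~^ ~^ ~^ ~^ ~^ ~^ ~^ ~* ~^ ~^ ~^ ~^ ~^ ~^ ~^ ~*, which concatenate to the answer.

~^~^~^~^~^~^~^~*~^~^~^~^~^~^~^~*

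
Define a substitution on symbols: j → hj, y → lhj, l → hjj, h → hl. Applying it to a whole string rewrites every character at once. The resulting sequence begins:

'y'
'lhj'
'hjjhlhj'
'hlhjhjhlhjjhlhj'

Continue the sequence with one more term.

φ(hlhjhjhlhjjhlhj) expands symbol-by-symbol to hl hjj hl hj hl hj hl hjj hl hj hj hl hjj hl hj; joining the 15 pieces gives the next term.

hlhjjhlhjhlhjhlhjjhlhjhjhlhjjhlhj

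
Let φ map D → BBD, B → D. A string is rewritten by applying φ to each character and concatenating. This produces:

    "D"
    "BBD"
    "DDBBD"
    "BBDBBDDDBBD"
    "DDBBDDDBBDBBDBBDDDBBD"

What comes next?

Replace each of the 21 characters of DDBBDDDBBDBBDBBDDDBBD in place — BBD BBD D D BBD BBD BBD D D BBD D D BBD D D BBD BBD BBD D D BBD — and concatenate.

BBDBBDDDBBDBBDBBDDDBBDDDBBDDDBBDBBDBBDDDBBD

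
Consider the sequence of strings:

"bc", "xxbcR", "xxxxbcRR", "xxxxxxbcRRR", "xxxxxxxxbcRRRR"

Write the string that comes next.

Each term wraps the previous one in xx on the left and R on the right.
Applying this once more to xxxxxxxxbcRRRR:

xxxxxxxxxxbcRRRRR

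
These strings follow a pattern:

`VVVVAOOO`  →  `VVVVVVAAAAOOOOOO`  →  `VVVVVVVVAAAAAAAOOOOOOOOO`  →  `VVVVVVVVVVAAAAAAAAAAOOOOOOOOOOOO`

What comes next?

Term n consists of 2n+2 V's, followed by 3n-2 A's, followed by 3n O's (n = 1, 2, …).
At n = 5 the blocks have lengths 12, 13, 15.

VVVVVVVVVVVVAAAAAAAAAAAAAOOOOOOOOOOOOOOO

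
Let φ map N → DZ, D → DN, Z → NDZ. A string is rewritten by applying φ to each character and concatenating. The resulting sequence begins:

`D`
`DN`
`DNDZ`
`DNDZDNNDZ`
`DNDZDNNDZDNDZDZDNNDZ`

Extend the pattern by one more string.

Replace each of the 20 characters of DNDZDNNDZDNDZDZDNNDZ in place — DN DZ DN NDZ DN DZ DZ DN NDZ DN DZ DN NDZ DN NDZ DN DZ DZ DN NDZ — and concatenate.

DNDZDNNDZDNDZDZDNNDZDNDZDNNDZDNNDZDNDZDZDNNDZ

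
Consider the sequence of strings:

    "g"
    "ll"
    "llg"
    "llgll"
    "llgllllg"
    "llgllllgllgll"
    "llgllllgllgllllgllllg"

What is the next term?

llgllllgllgllllgllllgllgllllgllgll

This is a Fibonacci-style word recurrence s(k) = s(k−1)·s(k−2): e.g. ll·g = llg.
So term 8 is llgllllgllgllllgllllg·llgllllgllgll.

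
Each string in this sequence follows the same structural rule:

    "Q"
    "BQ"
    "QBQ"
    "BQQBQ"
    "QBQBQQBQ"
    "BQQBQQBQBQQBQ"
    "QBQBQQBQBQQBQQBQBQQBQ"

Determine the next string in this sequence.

Each term (from the third on) is the two preceding terms concatenated in order: term 3 = Q·BQ = QBQ.
So term 8 is BQQBQQBQBQQBQ·QBQBQQBQBQQBQQBQBQQBQ.

BQQBQQBQBQQBQQBQBQQBQBQQBQQBQBQQBQ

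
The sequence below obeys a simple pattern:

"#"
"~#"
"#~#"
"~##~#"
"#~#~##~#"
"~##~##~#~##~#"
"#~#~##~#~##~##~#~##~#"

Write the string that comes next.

From term 3 onward, concatenate the second-to-last term with the last: #·~# = #~#, ~#·#~# = ~##~#, …
The next term joins ~##~##~#~##~# and #~#~##~#~##~##~#~##~#.

~##~##~#~##~##~#~##~#~##~##~#~##~#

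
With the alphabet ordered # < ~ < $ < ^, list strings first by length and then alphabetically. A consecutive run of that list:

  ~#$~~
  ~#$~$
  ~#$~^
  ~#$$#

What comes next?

~#$$~

The successor of ~#$$# increments the rightmost position that isn't already ^ and resets every position after it to #.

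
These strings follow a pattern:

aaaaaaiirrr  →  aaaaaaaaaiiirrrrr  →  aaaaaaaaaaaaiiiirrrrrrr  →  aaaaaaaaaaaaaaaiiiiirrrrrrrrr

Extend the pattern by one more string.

The n-th term is 3n a's then n i's then 2n-1 r's, where the shown terms are n = 2, 3, 4, 5.
Setting n = 6 gives 18, 6, 11 characters in each block.

aaaaaaaaaaaaaaaaaaiiiiiirrrrrrrrrrr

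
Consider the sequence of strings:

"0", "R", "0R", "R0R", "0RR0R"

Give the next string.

Each term (from the third on) is the two preceding terms concatenated in order: term 3 = 0·R = 0R.
Continuing: R0R · 0RR0R gives term 6.

R0R0RR0R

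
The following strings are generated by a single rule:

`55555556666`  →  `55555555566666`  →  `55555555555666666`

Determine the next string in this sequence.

55555555555556666666

Reading off run lengths: 5 runs 7, 9, 11; 6 runs 4, 5, 6 — each is linear in n, where the shown terms are n = 3, 4, 5.
At n = 6 the blocks have lengths 13, 7.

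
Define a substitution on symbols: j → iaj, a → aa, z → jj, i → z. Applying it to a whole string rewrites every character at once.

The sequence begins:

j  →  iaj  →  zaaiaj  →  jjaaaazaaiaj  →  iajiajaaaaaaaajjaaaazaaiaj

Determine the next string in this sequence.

Rewriting the 26 symbols of iajiajaaaaaaaajjaaaazaaiaj one by one yields z aa iaj z aa iaj aa aa aa aa aa aa aa aa iaj iaj aa aa aa aa jj aa aa z aa iaj; concatenated:

zaaiajzaaiajaaaaaaaaaaaaaaaaiajiajaaaaaaaajjaaaazaaiaj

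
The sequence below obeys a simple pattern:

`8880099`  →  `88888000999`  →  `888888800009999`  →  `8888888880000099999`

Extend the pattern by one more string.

88888888888000000999999

Each string has the form 8^{2n+1} 0^{n+1} 9^{n+1} (n = 1, 2, …).
At n = 5 the blocks have lengths 11, 6, 6.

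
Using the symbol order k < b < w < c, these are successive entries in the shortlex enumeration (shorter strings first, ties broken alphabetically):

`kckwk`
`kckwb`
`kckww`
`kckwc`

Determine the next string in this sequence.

kckck

Treat kckwc as a base-4 numeral over the given alphabet and add one, carrying through any trailing c's.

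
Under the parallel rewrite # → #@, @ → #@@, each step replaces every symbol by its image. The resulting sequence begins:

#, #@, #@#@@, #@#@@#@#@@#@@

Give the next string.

Rewriting the 13 symbols of #@#@@#@#@@#@@ one by one yields #@ #@@ #@ #@@ #@@ #@ #@@ #@ #@@ #@@ #@ #@@ #@@; concatenated:

#@#@@#@#@@#@@#@#@@#@#@@#@@#@#@@#@@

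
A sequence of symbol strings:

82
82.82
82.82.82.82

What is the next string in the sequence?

Each string is two copies of the previous one joined by '.'.
One more doubling of 82.82.82.82 gives the answer.

82.82.82.82.82.82.82.82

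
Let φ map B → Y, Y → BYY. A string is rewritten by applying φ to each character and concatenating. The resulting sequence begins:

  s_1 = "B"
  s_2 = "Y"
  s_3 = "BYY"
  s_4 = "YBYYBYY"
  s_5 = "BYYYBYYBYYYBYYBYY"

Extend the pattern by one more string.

Rewriting the 17 symbols of BYYYBYYBYYYBYYBYY one by one yields Y BYY BYY BYY Y BYY BYY Y BYY BYY BYY Y BYY BYY Y BYY BYY; concatenated:

YBYYBYYBYYYBYYBYYYBYYBYYBYYYBYYBYYYBYYBYY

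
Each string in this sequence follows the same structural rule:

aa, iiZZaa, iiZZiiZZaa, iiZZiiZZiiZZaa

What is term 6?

iiZZiiZZiiZZiiZZiiZZaa

Every step adds iiZZ at the front: s(k+1) = iiZZ·s(k).
From iiZZiiZZiiZZaa, 2 further steps: iiZZiiZZiiZZaa → iiZZiiZZiiZZiiZZaa → (answer).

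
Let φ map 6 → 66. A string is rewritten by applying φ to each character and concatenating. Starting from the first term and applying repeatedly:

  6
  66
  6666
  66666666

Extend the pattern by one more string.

Apply φ to 66666666 symbol by symbol: 6→66, 6→66, 6→66, 6→66, 6→66, 6→66, 6→66, 6→66; joined: 66 66 66 66 66 66 66 66.

6666666666666666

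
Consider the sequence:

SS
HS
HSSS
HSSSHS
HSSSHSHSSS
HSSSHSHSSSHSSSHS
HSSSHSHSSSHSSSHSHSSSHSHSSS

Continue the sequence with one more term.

HSSSHSHSSSHSSSHSHSSSHSHSSSHSSSHSHSSSHSSSHS

Each term (from the third on) is the previous term followed by the one before it: term 3 = HS·SS = HSSS.
So term 8 is HSSSHSHSSSHSSSHSHSSSHSHSSS·HSSSHSHSSSHSSSHS.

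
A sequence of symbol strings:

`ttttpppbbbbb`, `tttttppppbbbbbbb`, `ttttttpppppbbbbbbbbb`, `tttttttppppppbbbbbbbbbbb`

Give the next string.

Term n consists of n+2 t's, followed by n+1 p's, followed by 2n+1 b's, where the shown terms are n = 2, 3, 4, 5.
At n = 6 the blocks have lengths 8, 7, 13.

ttttttttpppppppbbbbbbbbbbbbb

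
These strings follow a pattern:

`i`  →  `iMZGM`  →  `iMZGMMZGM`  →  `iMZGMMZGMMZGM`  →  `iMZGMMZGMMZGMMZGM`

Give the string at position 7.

iMZGMMZGMMZGMMZGMMZGMMZGM

Every step adds MZGM to the end: s(k+1) = s(k)·MZGM.
From iMZGMMZGMMZGMMZGM, 2 further steps: iMZGMMZGMMZGMMZGM → iMZGMMZGMMZGMMZGMMZGM → (answer).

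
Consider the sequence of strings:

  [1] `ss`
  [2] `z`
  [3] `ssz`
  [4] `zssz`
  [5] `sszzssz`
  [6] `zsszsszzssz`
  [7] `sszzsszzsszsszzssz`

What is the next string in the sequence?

zsszsszzsszsszzsszzsszsszzssz

From term 3 onward, concatenate the second-to-last term with the last: ss·z = ssz, z·ssz = zssz, …
The next term joins zsszsszzssz and sszzsszzsszsszzssz.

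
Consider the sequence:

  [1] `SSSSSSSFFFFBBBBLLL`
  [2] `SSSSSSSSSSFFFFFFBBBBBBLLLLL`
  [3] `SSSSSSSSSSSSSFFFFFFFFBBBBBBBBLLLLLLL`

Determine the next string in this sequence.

SSSSSSSSSSSSSSSSFFFFFFFFFFBBBBBBBBBBLLLLLLLLL

Reading off run lengths: S runs 7, 10, 13; F runs 4, 6, 8; B runs 4, 6, 8; L runs 3, 5, 7 — each is linear in n, where the shown terms are n = 2, 3, 4.
Setting n = 5 gives 16, 10, 10, 9 characters in each block.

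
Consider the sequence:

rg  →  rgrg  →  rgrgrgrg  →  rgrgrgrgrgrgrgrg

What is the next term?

Each string is two copies of the previous one concatenated.
One more doubling of rgrgrgrgrgrgrgrg gives the answer.

rgrgrgrgrgrgrgrgrgrgrgrgrgrgrgrg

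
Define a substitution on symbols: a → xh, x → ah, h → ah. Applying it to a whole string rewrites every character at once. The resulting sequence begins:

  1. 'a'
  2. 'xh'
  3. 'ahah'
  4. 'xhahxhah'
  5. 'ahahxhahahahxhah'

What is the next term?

xhahxhahahahxhahxhahxhahahahxhah

Replace each of the 16 characters of ahahxhahahahxhah in place — xh ah xh ah ah ah xh ah xh ah xh ah ah ah xh ah — and concatenate.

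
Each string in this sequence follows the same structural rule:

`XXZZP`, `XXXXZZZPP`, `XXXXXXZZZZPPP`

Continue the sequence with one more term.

Reading off run lengths: X runs 2, 4, 6; Z runs 2, 3, 4; P runs 1, 2, 3 — each is linear in n (n = 1, 2, …).
For the next term, n = 4, so the run lengths are 8, 5, 4.

XXXXXXXXZZZZZPPPP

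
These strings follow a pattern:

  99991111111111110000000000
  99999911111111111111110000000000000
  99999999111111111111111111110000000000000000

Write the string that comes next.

Term n consists of 2n-2 9's, followed by 4n 1's, followed by 3n+1 0's, where the shown terms are n = 3, 4, 5.
For the next term, n = 6, so the run lengths are 10, 24, 19.

99999999991111111111111111111111110000000000000000000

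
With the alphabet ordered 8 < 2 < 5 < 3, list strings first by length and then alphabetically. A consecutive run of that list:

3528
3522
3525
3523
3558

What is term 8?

Advancing 3 positions from 3558 through 3558 → 3552 → 3555 reaches term 8.

3553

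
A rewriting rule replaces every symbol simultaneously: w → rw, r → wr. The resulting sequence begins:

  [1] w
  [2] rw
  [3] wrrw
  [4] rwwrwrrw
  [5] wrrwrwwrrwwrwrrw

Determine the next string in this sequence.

rwwrwrrwwrrwrwwrwrrwrwwrrwwrwrrw

Replace each of the 16 characters of wrrwrwwrrwwrwrrw in place — rw wr wr rw wr rw rw wr wr rw rw wr rw wr wr rw — and concatenate.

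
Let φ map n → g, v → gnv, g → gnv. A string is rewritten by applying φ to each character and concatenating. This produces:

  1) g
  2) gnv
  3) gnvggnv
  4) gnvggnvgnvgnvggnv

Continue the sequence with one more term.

Applying the rule to each of the 17 symbols of gnvggnvgnvgnvggnv gives the pieces gnv g gnv gnv gnv g gnv gnv g gnv gnv g gnv gnv gnv g gnv, which concatenate to the answer.

gnvggnvgnvgnvggnvgnvggnvgnvggnvgnvgnvggnv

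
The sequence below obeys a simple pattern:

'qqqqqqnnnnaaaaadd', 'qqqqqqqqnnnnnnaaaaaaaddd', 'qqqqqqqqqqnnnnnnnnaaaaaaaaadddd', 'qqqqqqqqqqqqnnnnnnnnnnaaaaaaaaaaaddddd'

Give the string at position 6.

Each string has the form q^{2n+2} n^{2n} a^{2n+1} d^{n}, where the shown terms are n = 2, 3, 4, 5.
At n = 7 the blocks have lengths 16, 14, 15, 7.

qqqqqqqqqqqqqqqqnnnnnnnnnnnnnnaaaaaaaaaaaaaaaddddddd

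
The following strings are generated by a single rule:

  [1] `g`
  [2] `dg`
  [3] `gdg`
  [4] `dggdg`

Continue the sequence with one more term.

This is a Fibonacci-style word recurrence s(k) = s(k−2)·s(k−1): e.g. g·dg = gdg.
Continuing: gdg · dggdg gives term 5.

gdgdggdg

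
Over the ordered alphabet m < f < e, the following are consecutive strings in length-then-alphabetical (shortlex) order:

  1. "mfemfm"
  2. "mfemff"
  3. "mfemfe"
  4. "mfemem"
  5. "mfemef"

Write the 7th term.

mfefmm

Continuing the enumeration 2 steps past mfemef: mfemef → mfemee → (answer).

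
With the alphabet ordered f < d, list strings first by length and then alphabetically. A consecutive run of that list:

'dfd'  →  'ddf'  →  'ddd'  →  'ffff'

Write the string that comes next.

The successor of ffff increments the rightmost position that isn't already d and resets every position after it to f.

fffd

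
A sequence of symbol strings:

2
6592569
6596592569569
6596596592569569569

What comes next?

6596596596592569569569569

s(k+1) = 659·s(k)·569, so each term gains 659 as a prefix and 569 as a suffix.
One more step from 6596596592569569569 gives the answer.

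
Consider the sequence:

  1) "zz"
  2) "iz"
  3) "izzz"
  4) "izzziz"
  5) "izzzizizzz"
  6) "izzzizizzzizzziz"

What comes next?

This is a Fibonacci-style word recurrence s(k) = s(k−1)·s(k−2): e.g. iz·zz = izzz.
The next term joins izzzizizzzizzziz and izzzizizzz.

izzzizizzzizzzizizzzizizzz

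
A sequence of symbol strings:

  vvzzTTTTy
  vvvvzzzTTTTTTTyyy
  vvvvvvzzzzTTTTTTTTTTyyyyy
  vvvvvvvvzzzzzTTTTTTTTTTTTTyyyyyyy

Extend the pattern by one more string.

The n-th term is 2n v's then n+1 z's then 3n+1 T's then 2n-1 y's (n = 1, 2, …).
For the next term, n = 5, so the run lengths are 10, 6, 16, 9.

vvvvvvvvvvzzzzzzTTTTTTTTTTTTTTTTyyyyyyyyy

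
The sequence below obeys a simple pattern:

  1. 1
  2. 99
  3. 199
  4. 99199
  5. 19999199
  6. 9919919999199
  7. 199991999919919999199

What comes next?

9919919999199199991999919919999199

This is a Fibonacci-style word recurrence s(k) = s(k−2)·s(k−1): e.g. 1·99 = 199.
So term 8 is 9919919999199·199991999919919999199.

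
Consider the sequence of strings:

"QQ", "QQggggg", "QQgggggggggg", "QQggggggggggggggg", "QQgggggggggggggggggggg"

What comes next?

QQggggggggggggggggggggggggg

Each term is the previous one with ggggg appended.
One more step from QQgggggggggggggggggggg gives the answer.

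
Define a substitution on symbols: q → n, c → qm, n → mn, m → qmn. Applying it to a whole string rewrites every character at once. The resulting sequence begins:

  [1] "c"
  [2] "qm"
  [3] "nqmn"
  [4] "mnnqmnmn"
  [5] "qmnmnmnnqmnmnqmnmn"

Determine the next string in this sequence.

Applying the rule to each of the 18 symbols of qmnmnmnnqmnmnqmnmn gives the pieces n qmn mn qmn mn qmn mn mn n qmn mn qmn mn n qmn mn qmn mn, which concatenate to the answer.

nqmnmnqmnmnqmnmnmnnqmnmnqmnmnnqmnmnqmnmn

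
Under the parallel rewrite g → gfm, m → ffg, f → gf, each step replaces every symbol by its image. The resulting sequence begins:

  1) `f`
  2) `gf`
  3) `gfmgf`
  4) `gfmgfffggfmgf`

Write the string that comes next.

gfmgfffggfmgfgfgfgfmgfmgfffggfmgf

Replace each of the 13 characters of gfmgfffggfmgf in place — gfm gf ffg gfm gf gf gf gfm gfm gf ffg gfm gf — and concatenate.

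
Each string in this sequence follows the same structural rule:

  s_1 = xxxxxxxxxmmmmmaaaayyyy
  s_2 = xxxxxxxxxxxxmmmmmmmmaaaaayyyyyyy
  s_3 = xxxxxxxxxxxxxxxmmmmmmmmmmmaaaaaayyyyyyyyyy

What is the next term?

Reading off run lengths: x runs 9, 12, 15; m runs 5, 8, 11; a runs 4, 5, 6; y runs 4, 7, 10 — each is linear in n, where the shown terms are n = 2, 3, 4.
Setting n = 5 gives 18, 14, 7, 13 characters in each block.

xxxxxxxxxxxxxxxxxxmmmmmmmmmmmmmmaaaaaaayyyyyyyyyyyyy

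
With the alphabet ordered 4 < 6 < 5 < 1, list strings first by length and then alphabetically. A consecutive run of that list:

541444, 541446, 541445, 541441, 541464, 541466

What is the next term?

The successor of 541466 increments the rightmost position that isn't already 1 and resets every position after it to 4.

541465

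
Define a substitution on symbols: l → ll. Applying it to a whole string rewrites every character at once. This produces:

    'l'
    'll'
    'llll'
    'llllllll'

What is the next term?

llllllllllllllll

Rewriting each symbol of llllllll: l→ll, l→ll, l→ll, l→ll, l→ll, l→ll, l→ll, l→ll, which concatenates to ll ll ll ll ll ll ll ll.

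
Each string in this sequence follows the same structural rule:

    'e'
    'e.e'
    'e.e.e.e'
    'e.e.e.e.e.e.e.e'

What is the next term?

s(k+1) = s(k)·.·s(k) — each term doubles the last with '.' between the halves.
Doubling e.e.e.e.e.e.e.e with '.' between the halves:

e.e.e.e.e.e.e.e.e.e.e.e.e.e.e.e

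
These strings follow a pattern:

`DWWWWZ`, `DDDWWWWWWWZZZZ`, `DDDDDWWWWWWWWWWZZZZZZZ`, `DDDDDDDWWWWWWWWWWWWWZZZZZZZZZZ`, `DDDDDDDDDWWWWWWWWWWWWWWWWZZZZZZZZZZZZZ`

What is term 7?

The n-th term is 2n-1 D's then 3n+1 W's then 3n-2 Z's (n = 1, 2, …).
At n = 7 the blocks have lengths 13, 22, 19.

DDDDDDDDDDDDDWWWWWWWWWWWWWWWWWWWWWWZZZZZZZZZZZZZZZZZZZ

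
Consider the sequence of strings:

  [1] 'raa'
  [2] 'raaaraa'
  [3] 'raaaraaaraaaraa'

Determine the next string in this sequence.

Every step duplicates the string with 'a' between the halves.
Doubling raaaraaaraaaraa with 'a' between the halves:

raaaraaaraaaraaaraaaraaaraaaraa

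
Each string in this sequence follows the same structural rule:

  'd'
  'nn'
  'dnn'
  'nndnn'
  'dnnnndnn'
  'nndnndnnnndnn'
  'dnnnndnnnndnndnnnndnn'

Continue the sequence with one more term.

This is a Fibonacci-style word recurrence s(k) = s(k−2)·s(k−1): e.g. d·nn = dnn.
So term 8 is nndnndnnnndnn·dnnnndnnnndnndnnnndnn.

nndnndnnnndnndnnnndnnnndnndnnnndnn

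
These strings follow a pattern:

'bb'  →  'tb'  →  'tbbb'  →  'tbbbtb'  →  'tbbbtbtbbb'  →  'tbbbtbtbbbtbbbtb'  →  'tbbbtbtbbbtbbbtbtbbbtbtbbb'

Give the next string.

From term 3 onward, concatenate the last term with the second-to-last: tb·bb = tbbb, tbbb·tb = tbbbtb, …
So term 8 is tbbbtbtbbbtbbbtbtbbbtbtbbb·tbbbtbtbbbtbbbtb.

tbbbtbtbbbtbbbtbtbbbtbtbbbtbbbtbtbbbtbbbtb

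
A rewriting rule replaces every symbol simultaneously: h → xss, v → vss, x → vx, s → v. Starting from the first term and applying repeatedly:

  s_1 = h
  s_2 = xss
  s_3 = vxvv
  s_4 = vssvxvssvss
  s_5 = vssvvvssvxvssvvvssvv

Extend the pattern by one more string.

vssvvvssvssvssvvvssvxvssvvvssvssvssvvvssvss

Replace each of the 20 characters of vssvvvssvxvssvvvssvv in place — vss v v vss vss vss v v vss vx vss v v vss vss vss v v vss vss — and concatenate.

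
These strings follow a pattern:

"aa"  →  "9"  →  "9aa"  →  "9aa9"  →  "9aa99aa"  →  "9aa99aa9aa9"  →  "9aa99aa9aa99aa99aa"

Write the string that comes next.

This is a Fibonacci-style word recurrence s(k) = s(k−1)·s(k−2): e.g. 9·aa = 9aa.
The next term joins 9aa99aa9aa99aa99aa and 9aa99aa9aa9.

9aa99aa9aa99aa99aa9aa99aa9aa9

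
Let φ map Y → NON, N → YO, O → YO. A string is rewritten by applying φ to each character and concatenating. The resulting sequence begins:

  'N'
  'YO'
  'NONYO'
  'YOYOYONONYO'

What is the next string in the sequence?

Expanding YOYOYONONYO: Y→NON, O→YO, Y→NON, O→YO, Y→NON, O→YO, N→YO, O→YO, N→YO, Y→NON, O→YO. Concatenated: NON YO NON YO NON YO YO YO YO NON YO.

NONYONONYONONYOYOYOYONONYO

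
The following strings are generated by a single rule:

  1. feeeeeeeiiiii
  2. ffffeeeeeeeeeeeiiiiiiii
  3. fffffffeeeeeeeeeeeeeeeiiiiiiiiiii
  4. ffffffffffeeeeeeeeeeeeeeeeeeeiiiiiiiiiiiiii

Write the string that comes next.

fffffffffffffeeeeeeeeeeeeeeeeeeeeeeeiiiiiiiiiiiiiiiii

The n-th term is 3n-2 f's then 4n+3 e's then 3n+2 i's (n = 1, 2, …).
Setting n = 5 gives 13, 23, 17 characters in each block.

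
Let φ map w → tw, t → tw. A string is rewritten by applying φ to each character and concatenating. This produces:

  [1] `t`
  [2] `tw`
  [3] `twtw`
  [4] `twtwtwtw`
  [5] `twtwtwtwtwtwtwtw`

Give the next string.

twtwtwtwtwtwtwtwtwtwtwtwtwtwtwtw

Applying the rule to each of the 16 symbols of twtwtwtwtwtwtwtw gives the pieces tw tw tw tw tw tw tw tw tw tw tw tw tw tw tw tw, which concatenate to the answer.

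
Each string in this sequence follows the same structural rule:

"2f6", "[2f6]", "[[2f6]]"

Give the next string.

Each term wraps the previous one in [ on the left and ] on the right.
Applying this once more to [[2f6]]:

[[[2f6]]]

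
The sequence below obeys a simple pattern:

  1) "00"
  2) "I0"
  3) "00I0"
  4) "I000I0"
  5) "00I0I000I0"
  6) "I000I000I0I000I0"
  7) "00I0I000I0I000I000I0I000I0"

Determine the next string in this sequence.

I000I000I0I000I000I0I000I0I000I000I0I000I0

From term 3 onward, concatenate the second-to-last term with the last: 00·I0 = 00I0, I0·00I0 = I000I0, …
So term 8 is I000I000I0I000I0·00I0I000I0I000I000I0I000I0.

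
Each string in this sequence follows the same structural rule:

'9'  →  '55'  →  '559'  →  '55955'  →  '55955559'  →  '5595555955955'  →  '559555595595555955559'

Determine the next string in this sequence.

5595555955955559555595595555955955

Each term (from the third on) is the previous term followed by the one before it: term 3 = 55·9 = 559.
Continuing: 559555595595555955559 · 5595555955955 gives term 8.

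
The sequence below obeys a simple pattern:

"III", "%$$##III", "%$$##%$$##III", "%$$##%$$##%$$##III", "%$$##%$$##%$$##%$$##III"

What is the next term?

%$$##%$$##%$$##%$$##%$$##III

Each term is the previous one with %$$## prepended.
So the next term is %$$##·%$$##%$$##%$$##%$$##III.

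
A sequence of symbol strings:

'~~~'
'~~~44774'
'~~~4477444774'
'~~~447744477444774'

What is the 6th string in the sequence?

Every step adds 44774 to the end: s(k+1) = s(k)·44774.
From ~~~447744477444774, 2 further steps: ~~~447744477444774 → ~~~44774447744477444774 → (answer).

~~~4477444774447744477444774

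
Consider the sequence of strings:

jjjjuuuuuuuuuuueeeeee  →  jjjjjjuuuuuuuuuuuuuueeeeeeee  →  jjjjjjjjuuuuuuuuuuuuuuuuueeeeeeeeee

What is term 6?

jjjjjjjjjjjjjjuuuuuuuuuuuuuuuuuuuuuuuuuueeeeeeeeeeeeeeee

Each string has the form j^{2n-2} u^{3n+2} e^{2n}, where the shown terms are n = 3, 4, 5.
Setting n = 8 gives 14, 26, 16 characters in each block.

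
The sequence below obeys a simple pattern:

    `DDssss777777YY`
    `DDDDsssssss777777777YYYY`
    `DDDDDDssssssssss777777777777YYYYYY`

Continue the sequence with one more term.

DDDDDDDDsssssssssssss777777777777777YYYYYYYY

Term n consists of 2n D's, followed by 3n+1 s's, followed by 3n+3 7's, followed by 2n Y's (n = 1, 2, …).
At n = 4 the blocks have lengths 8, 13, 15, 8.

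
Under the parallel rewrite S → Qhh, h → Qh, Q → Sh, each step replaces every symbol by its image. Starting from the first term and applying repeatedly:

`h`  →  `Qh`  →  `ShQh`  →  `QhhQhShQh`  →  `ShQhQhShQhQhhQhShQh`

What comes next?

QhhQhShQhShQhQhhQhShQhShQhQhShQhQhhQhShQh

φ(ShQhQhShQhQhhQhShQh) expands symbol-by-symbol to Qhh Qh Sh Qh Sh Qh Qhh Qh Sh Qh Sh Qh Qh Sh Qh Qhh Qh Sh Qh; joining the 19 pieces gives the next term.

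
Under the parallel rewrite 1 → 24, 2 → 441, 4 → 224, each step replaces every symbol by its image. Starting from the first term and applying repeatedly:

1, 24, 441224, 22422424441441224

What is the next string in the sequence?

4414412244414412244412242242242422422424441441224

Applying the rule to each of the 17 symbols of 22422424441441224 gives the pieces 441 441 224 441 441 224 441 224 224 224 24 224 224 24 441 441 224, which concatenate to the answer.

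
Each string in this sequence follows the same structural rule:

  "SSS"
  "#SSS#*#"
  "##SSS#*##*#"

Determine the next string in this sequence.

Each term wraps the previous one in # on the left and #*# on the right.
Applying this once more to ##SSS#*##*#:

###SSS#*##*##*#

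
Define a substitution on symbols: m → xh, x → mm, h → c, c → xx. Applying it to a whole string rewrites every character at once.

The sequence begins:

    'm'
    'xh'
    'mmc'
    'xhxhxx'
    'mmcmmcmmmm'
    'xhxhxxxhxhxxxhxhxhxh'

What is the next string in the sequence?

Replace each of the 20 characters of xhxhxxxhxhxxxhxhxhxh in place — mm c mm c mm mm mm c mm c mm mm mm c mm c mm c mm c — and concatenate.

mmcmmcmmmmmmcmmcmmmmmmcmmcmmcmmc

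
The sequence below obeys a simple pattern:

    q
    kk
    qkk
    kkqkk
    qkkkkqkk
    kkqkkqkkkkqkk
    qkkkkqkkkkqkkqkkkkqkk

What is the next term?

kkqkkqkkkkqkkqkkkkqkkkkqkkqkkkkqkk

From term 3 onward, concatenate the second-to-last term with the last: q·kk = qkk, kk·qkk = kkqkk, …
So term 8 is kkqkkqkkkkqkk·qkkkkqkkkkqkkqkkkkqkk.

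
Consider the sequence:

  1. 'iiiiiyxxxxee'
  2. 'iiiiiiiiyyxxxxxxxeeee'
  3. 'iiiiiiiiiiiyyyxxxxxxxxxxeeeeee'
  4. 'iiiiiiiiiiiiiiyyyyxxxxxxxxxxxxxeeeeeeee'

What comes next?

The n-th term is 3n+2 i's then n y's then 3n+1 x's then 2n e's (n = 1, 2, …).
At n = 5 the blocks have lengths 17, 5, 16, 10.

iiiiiiiiiiiiiiiiiyyyyyxxxxxxxxxxxxxxxxeeeeeeeeee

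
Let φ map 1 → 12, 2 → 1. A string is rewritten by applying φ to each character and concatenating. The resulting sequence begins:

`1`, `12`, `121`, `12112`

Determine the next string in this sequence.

12112121

Apply φ to 12112 symbol by symbol: 1→12, 2→1, 1→12, 1→12, 2→1; joined: 12 1 12 12 1.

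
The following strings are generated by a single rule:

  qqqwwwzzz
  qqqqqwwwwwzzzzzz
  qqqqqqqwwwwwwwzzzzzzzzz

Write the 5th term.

qqqqqqqqqqqwwwwwwwwwwwzzzzzzzzzzzzzzz

Term n consists of 2n+1 q's, followed by 2n+1 w's, followed by 3n z's (n = 1, 2, …).
For term 5, n = 5, so the run lengths are 11, 11, 15.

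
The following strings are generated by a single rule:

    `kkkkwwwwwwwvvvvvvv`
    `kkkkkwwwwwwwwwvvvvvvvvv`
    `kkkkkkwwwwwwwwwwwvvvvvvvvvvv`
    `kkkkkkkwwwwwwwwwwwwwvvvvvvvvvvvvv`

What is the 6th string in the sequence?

kkkkkkkkkwwwwwwwwwwwwwwwwwvvvvvvvvvvvvvvvvv

The n-th term is n+1 k's then 2n+1 w's then 2n+1 v's, where the shown terms are n = 3, 4, 5, 6.
Setting n = 8 gives 9, 17, 17 characters in each block.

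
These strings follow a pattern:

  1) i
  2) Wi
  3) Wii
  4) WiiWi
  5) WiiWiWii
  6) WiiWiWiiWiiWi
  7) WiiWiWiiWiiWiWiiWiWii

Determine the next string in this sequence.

WiiWiWiiWiiWiWiiWiWiiWiiWiWiiWiiWi

This is a Fibonacci-style word recurrence s(k) = s(k−1)·s(k−2): e.g. Wi·i = Wii.
Continuing: WiiWiWiiWiiWiWiiWiWii · WiiWiWiiWiiWi gives term 8.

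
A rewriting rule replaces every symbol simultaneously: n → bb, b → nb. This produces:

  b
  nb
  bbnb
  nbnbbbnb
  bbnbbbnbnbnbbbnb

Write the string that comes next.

Rewriting the 16 symbols of bbnbbbnbnbnbbbnb one by one yields nb nb bb nb nb nb bb nb bb nb bb nb nb nb bb nb; concatenated:

nbnbbbnbnbnbbbnbbbnbbbnbnbnbbbnb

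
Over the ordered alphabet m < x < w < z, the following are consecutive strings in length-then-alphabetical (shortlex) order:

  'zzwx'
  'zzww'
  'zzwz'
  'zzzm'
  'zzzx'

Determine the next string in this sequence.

zzzw

The successor of zzzx increments the rightmost position that isn't already z and resets every position after it to m.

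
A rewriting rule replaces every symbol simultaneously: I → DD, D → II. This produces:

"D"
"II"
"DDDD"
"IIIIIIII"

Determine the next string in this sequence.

Expanding IIIIIIII: I→DD, I→DD, I→DD, I→DD, I→DD, I→DD, I→DD, I→DD. Concatenated: DD DD DD DD DD DD DD DD.

DDDDDDDDDDDDDDDD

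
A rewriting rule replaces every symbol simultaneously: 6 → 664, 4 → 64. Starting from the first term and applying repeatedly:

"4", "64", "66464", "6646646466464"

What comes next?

Applying the rule to each of the 13 symbols of 6646646466464 gives the pieces 664 664 64 664 664 64 664 64 664 664 64 664 64, which concatenate to the answer.

6646646466466464664646646646466464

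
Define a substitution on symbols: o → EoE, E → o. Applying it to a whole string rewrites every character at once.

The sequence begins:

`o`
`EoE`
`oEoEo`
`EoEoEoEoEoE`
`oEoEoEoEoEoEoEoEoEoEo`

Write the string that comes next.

Applying the rule to each of the 21 symbols of oEoEoEoEoEoEoEoEoEoEo gives the pieces EoE o EoE o EoE o EoE o EoE o EoE o EoE o EoE o EoE o EoE o EoE, which concatenate to the answer.

EoEoEoEoEoEoEoEoEoEoEoEoEoEoEoEoEoEoEoEoEoE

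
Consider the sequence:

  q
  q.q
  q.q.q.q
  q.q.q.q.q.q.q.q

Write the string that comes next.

Every step duplicates the string with '.' between the halves.
One more doubling of q.q.q.q.q.q.q.q gives the answer.

q.q.q.q.q.q.q.q.q.q.q.q.q.q.q.q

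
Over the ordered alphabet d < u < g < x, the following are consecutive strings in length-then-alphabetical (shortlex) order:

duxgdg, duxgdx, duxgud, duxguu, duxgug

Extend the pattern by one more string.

duxgux

Find the rightmost character of duxgug below x, bump it to the next letter, and reset everything to its right to d.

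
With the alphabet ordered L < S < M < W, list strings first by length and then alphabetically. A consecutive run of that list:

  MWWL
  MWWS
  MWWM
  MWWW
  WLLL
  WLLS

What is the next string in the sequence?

WLLM

The successor of WLLS increments the rightmost position that isn't already W and resets every position after it to L.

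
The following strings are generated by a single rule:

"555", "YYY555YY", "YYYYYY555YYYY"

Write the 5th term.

YYYYYYYYYYYY555YYYYYYYY

Each term wraps the previous one in YYY on the left and YY on the right.
From YYYYYY555YYYY, 2 further steps: YYYYYY555YYYY → YYYYYYYYY555YYYYYY → (answer).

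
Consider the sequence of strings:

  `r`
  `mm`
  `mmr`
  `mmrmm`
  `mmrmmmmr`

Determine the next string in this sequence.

mmrmmmmrmmrmm

From term 3 onward, concatenate the last term with the second-to-last: mm·r = mmr, mmr·mm = mmrmm, …
The next term joins mmrmmmmr and mmrmm.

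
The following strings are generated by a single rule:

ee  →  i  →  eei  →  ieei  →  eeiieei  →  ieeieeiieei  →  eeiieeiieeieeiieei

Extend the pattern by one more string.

This is a Fibonacci-style word recurrence s(k) = s(k−2)·s(k−1): e.g. ee·i = eei.
The next term joins ieeieeiieei and eeiieeiieeieeiieei.

ieeieeiieeieeiieeiieeieeiieei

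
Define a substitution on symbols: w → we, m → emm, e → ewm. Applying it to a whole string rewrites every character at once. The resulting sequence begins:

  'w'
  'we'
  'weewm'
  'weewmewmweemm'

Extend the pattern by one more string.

Rewriting the 13 symbols of weewmewmweemm one by one yields we ewm ewm we emm ewm we emm we ewm ewm emm emm; concatenated:

weewmewmweemmewmweemmweewmewmemmemm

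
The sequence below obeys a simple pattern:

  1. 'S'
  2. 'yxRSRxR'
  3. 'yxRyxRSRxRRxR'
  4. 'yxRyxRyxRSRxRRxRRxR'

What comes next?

yxRyxRyxRyxRSRxRRxRRxRRxR

Each term wraps the previous one in yxR on the left and RxR on the right.
So the next term is yxR·yxRyxRyxRSRxRRxRRxR·RxR.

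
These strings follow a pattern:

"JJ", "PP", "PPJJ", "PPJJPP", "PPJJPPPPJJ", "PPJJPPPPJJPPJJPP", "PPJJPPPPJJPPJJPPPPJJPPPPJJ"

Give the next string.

PPJJPPPPJJPPJJPPPPJJPPPPJJPPJJPPPPJJPPJJPP

From term 3 onward, concatenate the last term with the second-to-last: PP·JJ = PPJJ, PPJJ·PP = PPJJPP, …
So term 8 is PPJJPPPPJJPPJJPPPPJJPPPPJJ·PPJJPPPPJJPPJJPP.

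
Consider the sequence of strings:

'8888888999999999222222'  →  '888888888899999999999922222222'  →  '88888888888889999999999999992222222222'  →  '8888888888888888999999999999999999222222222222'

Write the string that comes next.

The n-th term is 3n+1 8's then 3n+3 9's then 2n+2 2's, where the shown terms are n = 2, 3, 4, 5.
Setting n = 6 gives 19, 21, 14 characters in each block.

888888888888888888899999999999999999999922222222222222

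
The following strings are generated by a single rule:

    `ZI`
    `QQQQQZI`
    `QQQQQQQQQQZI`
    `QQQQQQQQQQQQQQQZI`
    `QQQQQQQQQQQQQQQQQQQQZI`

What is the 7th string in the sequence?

QQQQQQQQQQQQQQQQQQQQQQQQQQQQQQZI

Each term is the previous one with QQQQQ prepended.
From QQQQQQQQQQQQQQQQQQQQZI, 2 further steps: QQQQQQQQQQQQQQQQQQQQZI → QQQQQQQQQQQQQQQQQQQQQQQQQZI → (answer).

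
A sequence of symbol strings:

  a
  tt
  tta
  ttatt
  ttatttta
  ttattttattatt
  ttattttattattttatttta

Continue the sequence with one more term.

ttattttattattttattttattattttattatt

This is a Fibonacci-style word recurrence s(k) = s(k−1)·s(k−2): e.g. tt·a = tta.
So term 8 is ttattttattattttatttta·ttattttattatt.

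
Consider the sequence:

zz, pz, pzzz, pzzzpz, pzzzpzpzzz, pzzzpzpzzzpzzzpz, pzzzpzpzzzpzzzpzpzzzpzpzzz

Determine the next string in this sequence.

pzzzpzpzzzpzzzpzpzzzpzpzzzpzzzpzpzzzpzzzpz

This is a Fibonacci-style word recurrence s(k) = s(k−1)·s(k−2): e.g. pz·zz = pzzz.
Continuing: pzzzpzpzzzpzzzpzpzzzpzpzzz · pzzzpzpzzzpzzzpz gives term 8.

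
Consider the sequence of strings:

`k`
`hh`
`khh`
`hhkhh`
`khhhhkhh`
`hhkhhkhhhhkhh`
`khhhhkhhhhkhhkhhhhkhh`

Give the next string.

hhkhhkhhhhkhhkhhhhkhhhhkhhkhhhhkhh

Each term (from the third on) is the two preceding terms concatenated in order: term 3 = k·hh = khh.
Continuing: hhkhhkhhhhkhh · khhhhkhhhhkhhkhhhhkhh gives term 8.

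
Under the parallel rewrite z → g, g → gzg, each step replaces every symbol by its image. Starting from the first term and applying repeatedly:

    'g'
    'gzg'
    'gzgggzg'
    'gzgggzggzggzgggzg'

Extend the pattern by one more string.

gzgggzggzggzgggzggzgggzggzgggzggzggzgggzg

Applying the rule to each of the 17 symbols of gzgggzggzggzgggzg gives the pieces gzg g gzg gzg gzg g gzg gzg g gzg gzg g gzg gzg gzg g gzg, which concatenate to the answer.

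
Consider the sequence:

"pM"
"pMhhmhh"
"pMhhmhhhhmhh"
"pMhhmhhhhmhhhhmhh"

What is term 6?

Every step adds hhmhh to the end: s(k+1) = s(k)·hhmhh.
From pMhhmhhhhmhhhhmhh, 2 further steps: pMhhmhhhhmhhhhmhh → pMhhmhhhhmhhhhmhhhhmhh → (answer).

pMhhmhhhhmhhhhmhhhhmhhhhmhh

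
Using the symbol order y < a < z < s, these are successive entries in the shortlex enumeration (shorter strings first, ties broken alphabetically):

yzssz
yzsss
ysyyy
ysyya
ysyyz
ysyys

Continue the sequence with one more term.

ysyay

Treat ysyys as a base-4 numeral over the given alphabet and add one, carrying through any trailing s's.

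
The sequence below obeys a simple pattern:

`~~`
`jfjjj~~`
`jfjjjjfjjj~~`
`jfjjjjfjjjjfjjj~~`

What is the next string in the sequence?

Every step adds jfjjj at the front: s(k+1) = jfjjj·s(k).
One more step from jfjjjjfjjjjfjjj~~ gives the answer.

jfjjjjfjjjjfjjjjfjjj~~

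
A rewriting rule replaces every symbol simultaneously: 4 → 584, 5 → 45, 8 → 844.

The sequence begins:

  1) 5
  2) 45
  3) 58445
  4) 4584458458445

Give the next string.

Replace each of the 13 characters of 4584458458445 in place — 584 45 844 584 584 45 844 584 45 844 584 584 45 — and concatenate.

58445844584584458445844584458458445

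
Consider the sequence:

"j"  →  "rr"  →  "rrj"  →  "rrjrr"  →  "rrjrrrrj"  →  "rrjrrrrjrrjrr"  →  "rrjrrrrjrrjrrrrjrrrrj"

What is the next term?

This is a Fibonacci-style word recurrence s(k) = s(k−1)·s(k−2): e.g. rr·j = rrj.
The next term joins rrjrrrrjrrjrrrrjrrrrj and rrjrrrrjrrjrr.

rrjrrrrjrrjrrrrjrrrrjrrjrrrrjrrjrr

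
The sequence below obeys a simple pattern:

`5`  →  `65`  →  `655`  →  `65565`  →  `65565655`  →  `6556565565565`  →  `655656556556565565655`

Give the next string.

This is a Fibonacci-style word recurrence s(k) = s(k−1)·s(k−2): e.g. 65·5 = 655.
Continuing: 655656556556565565655 · 6556565565565 gives term 8.

6556565565565655656556556565565565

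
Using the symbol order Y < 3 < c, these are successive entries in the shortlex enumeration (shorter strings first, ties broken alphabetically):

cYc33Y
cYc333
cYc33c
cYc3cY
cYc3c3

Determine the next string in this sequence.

cYc3cc

The successor of cYc3c3 increments the rightmost position that isn't already c and resets every position after it to Y.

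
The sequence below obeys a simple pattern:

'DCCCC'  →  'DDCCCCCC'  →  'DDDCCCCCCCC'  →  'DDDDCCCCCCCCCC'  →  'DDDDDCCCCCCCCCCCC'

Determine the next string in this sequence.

The n-th term is n-1 D's then 2n C's, where the shown terms are n = 2, 3, 4, 5, 6.
At n = 7 the blocks have lengths 6, 14.

DDDDDDCCCCCCCCCCCCCC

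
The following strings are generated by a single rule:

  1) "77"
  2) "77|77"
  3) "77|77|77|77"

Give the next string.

s(k+1) = s(k)·|·s(k) — each term doubles the last with '|' between the halves.
Doubling 77|77|77|77 with '|' between the halves:

77|77|77|77|77|77|77|77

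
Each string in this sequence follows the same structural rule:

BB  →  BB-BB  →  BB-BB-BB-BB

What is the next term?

s(k+1) = s(k)·-·s(k) — each term doubles the last with '-' between the halves.
Doubling BB-BB-BB-BB with '-' between the halves:

BB-BB-BB-BB-BB-BB-BB-BB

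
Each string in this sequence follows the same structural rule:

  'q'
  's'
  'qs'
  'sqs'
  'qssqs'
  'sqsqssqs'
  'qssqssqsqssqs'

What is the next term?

sqsqssqsqssqssqsqssqs

From term 3 onward, concatenate the second-to-last term with the last: q·s = qs, s·qs = sqs, …
So term 8 is sqsqssqs·qssqssqsqssqs.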